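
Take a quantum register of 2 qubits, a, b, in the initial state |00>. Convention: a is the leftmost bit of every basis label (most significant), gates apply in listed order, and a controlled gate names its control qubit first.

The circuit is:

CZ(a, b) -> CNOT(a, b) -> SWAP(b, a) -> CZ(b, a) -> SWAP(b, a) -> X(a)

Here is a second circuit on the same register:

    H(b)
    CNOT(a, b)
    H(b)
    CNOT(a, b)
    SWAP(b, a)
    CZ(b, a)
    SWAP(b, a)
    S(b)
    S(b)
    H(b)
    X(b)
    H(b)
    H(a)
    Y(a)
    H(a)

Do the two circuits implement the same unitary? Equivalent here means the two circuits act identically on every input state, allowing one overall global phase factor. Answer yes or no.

No, they are not equivalent — no single phase factor reconciles the two unitaries.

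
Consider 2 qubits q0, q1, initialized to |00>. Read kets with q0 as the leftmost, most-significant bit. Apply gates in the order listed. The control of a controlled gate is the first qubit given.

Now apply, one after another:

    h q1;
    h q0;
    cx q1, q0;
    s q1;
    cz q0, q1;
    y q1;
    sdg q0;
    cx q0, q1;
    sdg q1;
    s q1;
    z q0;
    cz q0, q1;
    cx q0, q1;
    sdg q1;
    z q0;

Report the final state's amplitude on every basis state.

The final amplitudes are 1/2 on |00>, 1/2 on |01>, -I/2 on |10>, -I/2 on |11>.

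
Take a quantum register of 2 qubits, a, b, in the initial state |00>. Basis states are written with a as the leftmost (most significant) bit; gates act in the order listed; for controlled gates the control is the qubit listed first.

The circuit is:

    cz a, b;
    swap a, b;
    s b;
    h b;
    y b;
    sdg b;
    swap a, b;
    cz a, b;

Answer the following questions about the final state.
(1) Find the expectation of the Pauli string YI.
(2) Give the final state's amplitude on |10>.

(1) The expectation value of YI is 1.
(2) The final state's coefficient on |10> equals sqrt(2)/2.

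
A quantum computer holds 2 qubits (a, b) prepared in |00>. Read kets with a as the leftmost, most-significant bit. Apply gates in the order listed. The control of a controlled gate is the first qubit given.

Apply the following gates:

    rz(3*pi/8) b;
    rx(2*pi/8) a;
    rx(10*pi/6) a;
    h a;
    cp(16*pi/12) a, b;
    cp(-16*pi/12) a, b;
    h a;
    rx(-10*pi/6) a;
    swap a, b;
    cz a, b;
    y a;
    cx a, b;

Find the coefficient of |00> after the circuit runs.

The amplitude on |00> is 0.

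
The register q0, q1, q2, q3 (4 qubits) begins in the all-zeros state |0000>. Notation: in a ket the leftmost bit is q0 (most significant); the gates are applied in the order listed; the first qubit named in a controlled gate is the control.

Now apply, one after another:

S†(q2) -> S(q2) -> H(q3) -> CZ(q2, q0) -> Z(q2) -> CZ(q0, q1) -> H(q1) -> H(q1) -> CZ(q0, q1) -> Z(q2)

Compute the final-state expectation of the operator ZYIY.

The expectation value of ZYIY is 0. Key observation: gates 5-10 undo each other exactly, leaving only the rest of the circuit to track.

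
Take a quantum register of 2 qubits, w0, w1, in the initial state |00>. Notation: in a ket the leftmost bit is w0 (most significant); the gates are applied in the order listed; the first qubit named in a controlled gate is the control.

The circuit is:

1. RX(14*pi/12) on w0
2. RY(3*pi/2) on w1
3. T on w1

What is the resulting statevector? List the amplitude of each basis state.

The final amplitudes are -1/4 + sqrt(3)/4 on |00>, -sqrt(3)*exp(I*pi/4)/4 + exp(I*pi/4)/4 on |01>, I*(1 + sqrt(3))/4 on |10>, (-sqrt(3) - 1)*exp(3*I*pi/4)/4 on |11>.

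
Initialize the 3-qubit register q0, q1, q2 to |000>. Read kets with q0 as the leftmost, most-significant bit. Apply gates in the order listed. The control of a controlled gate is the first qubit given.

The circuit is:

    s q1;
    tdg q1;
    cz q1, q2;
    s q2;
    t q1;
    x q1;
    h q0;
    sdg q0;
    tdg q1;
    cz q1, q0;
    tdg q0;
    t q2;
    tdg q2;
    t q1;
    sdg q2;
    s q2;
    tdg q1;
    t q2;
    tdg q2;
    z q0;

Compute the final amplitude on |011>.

|011> carries amplitude 0 in the final state.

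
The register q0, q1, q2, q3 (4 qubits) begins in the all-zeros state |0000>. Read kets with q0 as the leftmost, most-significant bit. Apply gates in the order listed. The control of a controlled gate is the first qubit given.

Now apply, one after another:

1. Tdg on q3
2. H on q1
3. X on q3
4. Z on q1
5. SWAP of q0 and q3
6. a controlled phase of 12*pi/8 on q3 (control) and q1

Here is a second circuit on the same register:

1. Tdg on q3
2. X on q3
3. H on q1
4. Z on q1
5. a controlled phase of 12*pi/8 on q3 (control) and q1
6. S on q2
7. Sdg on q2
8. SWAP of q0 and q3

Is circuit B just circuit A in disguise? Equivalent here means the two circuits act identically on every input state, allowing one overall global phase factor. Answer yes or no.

No: there is an input state on which the two circuits produce genuinely different outputs (not merely differing by a phase).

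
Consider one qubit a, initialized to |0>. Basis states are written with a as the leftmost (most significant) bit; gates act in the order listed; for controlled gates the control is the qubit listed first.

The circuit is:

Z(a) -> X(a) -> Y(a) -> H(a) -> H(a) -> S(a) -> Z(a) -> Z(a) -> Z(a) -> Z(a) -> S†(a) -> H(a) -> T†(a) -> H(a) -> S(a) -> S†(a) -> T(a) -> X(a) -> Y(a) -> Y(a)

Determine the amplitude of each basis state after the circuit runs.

After the circuit, the state carries amplitude -exp(3*I*pi/4)/2 + I/2 on |0>, -I/2 - exp(I*pi/4)/2 on |1>. Key observation: steps 5-12 multiply out to the identity, so the circuit reduces to the remaining gates.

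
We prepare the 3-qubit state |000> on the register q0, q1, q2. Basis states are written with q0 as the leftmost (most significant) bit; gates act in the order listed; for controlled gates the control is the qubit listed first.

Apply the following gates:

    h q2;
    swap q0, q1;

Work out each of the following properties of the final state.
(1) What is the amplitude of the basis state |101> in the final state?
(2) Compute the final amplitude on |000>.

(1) The amplitude on |101> is 0.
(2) |000> carries amplitude sqrt(2)/2 in the final state.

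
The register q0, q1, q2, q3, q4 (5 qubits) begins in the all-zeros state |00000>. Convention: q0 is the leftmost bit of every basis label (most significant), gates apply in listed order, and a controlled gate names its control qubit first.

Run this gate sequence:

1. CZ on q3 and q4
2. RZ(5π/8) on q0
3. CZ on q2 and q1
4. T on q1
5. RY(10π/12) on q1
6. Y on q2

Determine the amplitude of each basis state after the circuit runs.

After the circuit, the state carries amplitude (-sqrt(2) + sqrt(6))*exp(3*I*pi/16)/4 on |00100>, (sqrt(2) + sqrt(6))*exp(3*I*pi/16)/4 on |01100>, and 0 on every other basis state.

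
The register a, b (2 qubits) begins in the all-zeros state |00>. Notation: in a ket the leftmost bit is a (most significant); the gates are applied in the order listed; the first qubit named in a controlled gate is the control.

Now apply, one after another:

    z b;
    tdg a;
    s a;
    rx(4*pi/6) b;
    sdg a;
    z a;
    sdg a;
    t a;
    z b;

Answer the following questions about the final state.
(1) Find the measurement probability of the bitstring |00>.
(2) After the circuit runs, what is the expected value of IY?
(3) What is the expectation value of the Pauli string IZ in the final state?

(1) A full measurement returns |00> with probability 1/4.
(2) In the final state, IY has expectation sqrt(3)/2.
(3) The observable IZ averages to -1/2.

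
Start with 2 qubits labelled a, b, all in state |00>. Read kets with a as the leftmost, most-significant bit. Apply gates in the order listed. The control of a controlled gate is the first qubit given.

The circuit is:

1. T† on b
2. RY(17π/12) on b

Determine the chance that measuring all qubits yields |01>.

The probability of measuring |01> is -sqrt(2)/8 + sqrt(6)/8 + 1/2.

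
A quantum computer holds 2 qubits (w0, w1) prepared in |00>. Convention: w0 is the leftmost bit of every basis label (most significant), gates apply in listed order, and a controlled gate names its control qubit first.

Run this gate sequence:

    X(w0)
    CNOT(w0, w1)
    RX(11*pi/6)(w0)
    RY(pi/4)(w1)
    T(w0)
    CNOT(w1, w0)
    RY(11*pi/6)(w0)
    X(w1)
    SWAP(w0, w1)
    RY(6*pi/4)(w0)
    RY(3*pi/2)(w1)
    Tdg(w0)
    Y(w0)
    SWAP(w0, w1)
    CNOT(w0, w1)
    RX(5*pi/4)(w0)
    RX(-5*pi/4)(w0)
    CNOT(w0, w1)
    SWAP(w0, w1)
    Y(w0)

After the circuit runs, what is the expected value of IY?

In the final state, IY has expectation 1/4. Key observation: steps 13-20 multiply out to the identity, so the circuit reduces to the remaining gates.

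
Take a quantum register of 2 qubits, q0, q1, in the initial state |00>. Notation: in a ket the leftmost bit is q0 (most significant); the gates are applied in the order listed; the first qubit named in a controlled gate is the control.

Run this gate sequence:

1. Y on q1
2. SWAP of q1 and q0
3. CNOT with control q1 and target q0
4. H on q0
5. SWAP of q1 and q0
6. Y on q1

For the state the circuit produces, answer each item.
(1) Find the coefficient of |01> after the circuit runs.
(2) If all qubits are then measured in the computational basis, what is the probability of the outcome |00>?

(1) |01> carries amplitude -sqrt(2)/2 in the final state.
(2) A full measurement returns |00> with probability 1/2.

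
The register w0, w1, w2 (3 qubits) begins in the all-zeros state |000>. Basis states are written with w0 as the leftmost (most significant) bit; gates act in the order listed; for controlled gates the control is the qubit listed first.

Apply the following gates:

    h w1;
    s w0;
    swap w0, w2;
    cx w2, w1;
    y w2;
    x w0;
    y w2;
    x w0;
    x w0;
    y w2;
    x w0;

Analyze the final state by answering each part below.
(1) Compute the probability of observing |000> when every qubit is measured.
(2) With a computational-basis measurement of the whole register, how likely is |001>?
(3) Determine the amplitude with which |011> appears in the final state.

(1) Outcome |000> occurs with probability 0.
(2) A full measurement returns |001> with probability 1/2.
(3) The final state's coefficient on |011> equals sqrt(2)*I/2.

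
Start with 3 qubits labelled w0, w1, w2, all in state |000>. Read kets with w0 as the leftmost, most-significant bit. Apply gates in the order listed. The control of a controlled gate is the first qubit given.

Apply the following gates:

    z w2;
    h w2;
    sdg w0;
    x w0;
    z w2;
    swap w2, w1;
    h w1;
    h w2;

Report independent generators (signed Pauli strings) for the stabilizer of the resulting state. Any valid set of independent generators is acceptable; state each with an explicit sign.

The stabilizer group can be generated by +IIX, -ZII, -IZI, among other valid generating sets.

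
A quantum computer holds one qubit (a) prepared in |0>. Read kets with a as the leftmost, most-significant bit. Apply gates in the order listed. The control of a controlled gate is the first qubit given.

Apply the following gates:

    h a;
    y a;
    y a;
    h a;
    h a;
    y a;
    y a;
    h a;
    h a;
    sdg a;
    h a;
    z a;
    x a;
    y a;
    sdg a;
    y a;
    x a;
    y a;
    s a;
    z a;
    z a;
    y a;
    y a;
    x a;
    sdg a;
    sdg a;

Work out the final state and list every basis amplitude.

The final amplitudes are -1/2 + I/2 on |0>, -1/2 - I/2 on |1>.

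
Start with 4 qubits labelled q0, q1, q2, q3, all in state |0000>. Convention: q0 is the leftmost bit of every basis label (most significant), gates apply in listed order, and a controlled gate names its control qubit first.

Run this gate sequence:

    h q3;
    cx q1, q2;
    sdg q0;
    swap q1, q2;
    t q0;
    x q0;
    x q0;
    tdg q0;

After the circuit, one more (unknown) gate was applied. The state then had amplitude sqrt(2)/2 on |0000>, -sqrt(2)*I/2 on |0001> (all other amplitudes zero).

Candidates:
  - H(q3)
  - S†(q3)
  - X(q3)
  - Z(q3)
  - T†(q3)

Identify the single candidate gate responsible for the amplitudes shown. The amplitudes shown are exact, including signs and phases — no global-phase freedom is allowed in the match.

It was S†(q3) that produced the state shown. Key observation: steps 5-8 multiply out to the identity, so the circuit reduces to the remaining gates.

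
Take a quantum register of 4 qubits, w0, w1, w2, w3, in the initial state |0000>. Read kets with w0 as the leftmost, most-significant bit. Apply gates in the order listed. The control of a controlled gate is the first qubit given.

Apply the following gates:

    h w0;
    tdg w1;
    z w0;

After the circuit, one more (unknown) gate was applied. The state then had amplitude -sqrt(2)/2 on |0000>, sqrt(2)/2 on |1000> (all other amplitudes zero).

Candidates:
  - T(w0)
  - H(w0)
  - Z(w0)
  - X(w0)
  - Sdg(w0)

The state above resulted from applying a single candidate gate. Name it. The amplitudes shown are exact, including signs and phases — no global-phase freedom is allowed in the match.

It was X(w0) that produced the state shown.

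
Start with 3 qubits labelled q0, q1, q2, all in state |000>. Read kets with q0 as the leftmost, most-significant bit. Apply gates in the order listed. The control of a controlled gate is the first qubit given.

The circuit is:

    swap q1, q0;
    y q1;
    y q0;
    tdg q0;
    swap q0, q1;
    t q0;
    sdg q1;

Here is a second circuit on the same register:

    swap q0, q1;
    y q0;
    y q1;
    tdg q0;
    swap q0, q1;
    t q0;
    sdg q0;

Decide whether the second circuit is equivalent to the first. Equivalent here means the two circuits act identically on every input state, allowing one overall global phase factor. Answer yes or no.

No, they are not equivalent — no single phase factor reconciles the two unitaries.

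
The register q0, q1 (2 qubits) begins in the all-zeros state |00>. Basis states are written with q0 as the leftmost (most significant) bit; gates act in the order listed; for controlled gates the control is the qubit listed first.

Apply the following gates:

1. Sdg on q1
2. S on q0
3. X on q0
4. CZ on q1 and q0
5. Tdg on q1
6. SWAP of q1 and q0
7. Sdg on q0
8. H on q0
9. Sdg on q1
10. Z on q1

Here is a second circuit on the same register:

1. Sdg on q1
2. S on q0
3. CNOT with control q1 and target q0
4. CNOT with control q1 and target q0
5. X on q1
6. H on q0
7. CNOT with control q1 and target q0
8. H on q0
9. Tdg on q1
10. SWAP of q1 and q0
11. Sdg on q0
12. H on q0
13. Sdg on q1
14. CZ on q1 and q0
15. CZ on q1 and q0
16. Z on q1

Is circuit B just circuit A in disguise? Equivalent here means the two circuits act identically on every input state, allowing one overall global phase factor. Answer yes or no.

No: there is an input state on which the two circuits produce genuinely different outputs (not merely differing by a phase).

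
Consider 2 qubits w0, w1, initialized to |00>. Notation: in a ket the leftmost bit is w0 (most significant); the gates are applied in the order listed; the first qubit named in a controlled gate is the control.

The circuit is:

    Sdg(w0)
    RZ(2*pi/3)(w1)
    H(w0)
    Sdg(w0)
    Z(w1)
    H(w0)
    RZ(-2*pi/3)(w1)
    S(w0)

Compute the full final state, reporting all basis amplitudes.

After the circuit, the state carries amplitude 1/2 - I/2 on |00>, 0 on |01>, -1/2 + I/2 on |10>, 0 on |11>.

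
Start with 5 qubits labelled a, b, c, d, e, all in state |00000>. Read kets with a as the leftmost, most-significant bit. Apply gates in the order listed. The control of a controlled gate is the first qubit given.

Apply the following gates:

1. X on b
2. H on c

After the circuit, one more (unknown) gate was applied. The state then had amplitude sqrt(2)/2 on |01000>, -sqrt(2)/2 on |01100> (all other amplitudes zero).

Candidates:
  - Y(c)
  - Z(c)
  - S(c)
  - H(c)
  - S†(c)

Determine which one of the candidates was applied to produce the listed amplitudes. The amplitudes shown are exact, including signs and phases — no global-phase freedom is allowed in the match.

It was Z(c) that produced the state shown.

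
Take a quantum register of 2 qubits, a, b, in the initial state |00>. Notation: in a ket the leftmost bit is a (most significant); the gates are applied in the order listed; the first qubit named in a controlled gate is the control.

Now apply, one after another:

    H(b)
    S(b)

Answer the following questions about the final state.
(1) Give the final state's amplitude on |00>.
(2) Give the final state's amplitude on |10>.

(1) |00> carries amplitude sqrt(2)/2 in the final state.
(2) The final state's coefficient on |10> equals 0.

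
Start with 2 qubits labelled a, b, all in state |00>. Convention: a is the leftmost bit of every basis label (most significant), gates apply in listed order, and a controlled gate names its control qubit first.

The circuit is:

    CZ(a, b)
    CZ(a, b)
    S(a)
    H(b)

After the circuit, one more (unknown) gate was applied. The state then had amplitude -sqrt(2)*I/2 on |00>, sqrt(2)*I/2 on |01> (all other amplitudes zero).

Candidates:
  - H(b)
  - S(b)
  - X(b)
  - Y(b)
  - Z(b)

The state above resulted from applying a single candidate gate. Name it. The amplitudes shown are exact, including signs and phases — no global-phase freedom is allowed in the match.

The applied gate was Y(b). Key observation: gates 1-2 undo each other exactly, leaving only the rest of the circuit to track.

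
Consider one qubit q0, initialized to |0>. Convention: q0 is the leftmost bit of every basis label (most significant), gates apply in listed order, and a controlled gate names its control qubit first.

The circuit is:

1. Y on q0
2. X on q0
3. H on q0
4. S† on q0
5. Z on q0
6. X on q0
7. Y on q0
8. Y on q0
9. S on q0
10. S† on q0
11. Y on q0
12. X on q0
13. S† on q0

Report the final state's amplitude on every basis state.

After the circuit, the state carries amplitude -sqrt(2)*I/2 on |0>, -sqrt(2)*I/2 on |1>.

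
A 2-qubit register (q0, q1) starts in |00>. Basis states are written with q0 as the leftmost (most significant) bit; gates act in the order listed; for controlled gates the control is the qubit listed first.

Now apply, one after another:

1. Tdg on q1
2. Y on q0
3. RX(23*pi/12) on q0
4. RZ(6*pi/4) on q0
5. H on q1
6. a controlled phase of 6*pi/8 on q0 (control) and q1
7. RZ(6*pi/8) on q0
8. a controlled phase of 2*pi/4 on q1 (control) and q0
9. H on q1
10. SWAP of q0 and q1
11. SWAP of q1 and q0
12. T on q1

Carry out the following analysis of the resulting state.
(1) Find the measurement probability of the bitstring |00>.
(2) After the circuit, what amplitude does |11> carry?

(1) Outcome |00> occurs with probability -sqrt(6)/8 - sqrt(2)/8 + 1/2.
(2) The amplitude on |11> is -sqrt(12*sqrt(2) + 18)/8 - sqrt(2)/8.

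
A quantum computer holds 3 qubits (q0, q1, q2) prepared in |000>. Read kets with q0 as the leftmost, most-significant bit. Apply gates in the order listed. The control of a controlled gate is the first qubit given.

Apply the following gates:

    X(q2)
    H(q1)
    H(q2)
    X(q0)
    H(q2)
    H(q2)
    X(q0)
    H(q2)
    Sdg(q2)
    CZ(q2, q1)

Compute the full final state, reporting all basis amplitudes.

The resulting statevector has amplitude -sqrt(2)*I/2 on |001>, sqrt(2)*I/2 on |011>, and 0 on every other basis state.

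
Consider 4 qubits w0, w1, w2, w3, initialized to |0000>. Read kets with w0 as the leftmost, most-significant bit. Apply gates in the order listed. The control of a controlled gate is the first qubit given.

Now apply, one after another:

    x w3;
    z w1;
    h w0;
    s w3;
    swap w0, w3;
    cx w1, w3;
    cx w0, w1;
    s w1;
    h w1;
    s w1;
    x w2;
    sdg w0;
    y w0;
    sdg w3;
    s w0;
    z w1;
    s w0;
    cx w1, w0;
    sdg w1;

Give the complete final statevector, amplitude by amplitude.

The resulting statevector has amplitude 1/2 on |0010>, -I/2 on |0011>, 1/2 on |1110>, -I/2 on |1111>, and 0 on every other basis state.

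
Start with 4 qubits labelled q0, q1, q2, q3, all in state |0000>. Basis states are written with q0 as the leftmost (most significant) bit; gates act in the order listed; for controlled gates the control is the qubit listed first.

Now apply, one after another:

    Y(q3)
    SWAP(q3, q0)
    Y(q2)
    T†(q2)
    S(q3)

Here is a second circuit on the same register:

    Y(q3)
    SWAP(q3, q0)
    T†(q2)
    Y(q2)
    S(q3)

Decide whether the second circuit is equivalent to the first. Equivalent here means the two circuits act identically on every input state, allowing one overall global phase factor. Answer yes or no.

No, they are not equivalent — no single phase factor reconciles the two unitaries.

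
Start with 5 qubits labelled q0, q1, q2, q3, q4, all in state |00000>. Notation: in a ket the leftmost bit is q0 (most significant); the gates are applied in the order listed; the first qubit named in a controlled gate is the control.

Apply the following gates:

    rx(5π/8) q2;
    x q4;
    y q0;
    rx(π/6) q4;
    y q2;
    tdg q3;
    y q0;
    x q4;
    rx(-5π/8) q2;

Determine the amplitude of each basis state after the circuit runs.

After the circuit, the state carries amplitude sqrt(sqrt(2) + 2)*(-sqrt(6) - sqrt(2))/8 on |00000>, -sqrt(2)*I*sqrt(sqrt(2) + 2)/8 + sqrt(6)*I*sqrt(sqrt(2) + 2)/8 on |00001>, -sqrt(6)*I*sqrt(2 - sqrt(2))/8 - sqrt(2)*I*sqrt(2 - sqrt(2))/8 on |00100>, sqrt(2 - sqrt(2))*(-sqrt(6) + sqrt(2))/8 on |00101>, and 0 on every other basis state.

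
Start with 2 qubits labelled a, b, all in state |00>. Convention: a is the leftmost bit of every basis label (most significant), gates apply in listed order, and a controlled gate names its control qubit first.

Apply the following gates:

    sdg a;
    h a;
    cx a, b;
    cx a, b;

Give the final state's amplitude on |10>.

The final state's coefficient on |10> equals sqrt(2)/2. Key observation: steps 3-4 multiply out to the identity, so the circuit reduces to the remaining gates.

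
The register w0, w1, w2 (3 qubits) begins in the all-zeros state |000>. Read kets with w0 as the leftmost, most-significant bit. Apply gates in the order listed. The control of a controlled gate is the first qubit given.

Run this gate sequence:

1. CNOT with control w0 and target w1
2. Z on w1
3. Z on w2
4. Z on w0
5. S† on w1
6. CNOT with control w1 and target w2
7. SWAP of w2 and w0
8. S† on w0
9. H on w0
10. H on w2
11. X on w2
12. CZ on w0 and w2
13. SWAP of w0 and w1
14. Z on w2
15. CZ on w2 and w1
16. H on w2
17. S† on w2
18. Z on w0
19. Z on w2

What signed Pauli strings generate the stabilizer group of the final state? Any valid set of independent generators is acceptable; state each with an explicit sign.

The final state is stabilized by the group generated by +IXI, +ZII, -IIZ; other independent generating sets are equally valid.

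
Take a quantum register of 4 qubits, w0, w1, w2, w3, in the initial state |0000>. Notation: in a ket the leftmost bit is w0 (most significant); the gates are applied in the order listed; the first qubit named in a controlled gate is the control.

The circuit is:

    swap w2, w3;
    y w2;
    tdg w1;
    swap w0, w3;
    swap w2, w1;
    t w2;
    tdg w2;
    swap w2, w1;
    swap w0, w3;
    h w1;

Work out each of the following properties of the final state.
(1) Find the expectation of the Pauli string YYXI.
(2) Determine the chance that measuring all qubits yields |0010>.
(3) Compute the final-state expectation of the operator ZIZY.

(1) The expectation value of YYXI is 0. Key observation: steps 4-9 multiply out to the identity, so the circuit reduces to the remaining gates.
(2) The probability of measuring |0010> is 1/2.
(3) The expectation value of ZIZY is 0.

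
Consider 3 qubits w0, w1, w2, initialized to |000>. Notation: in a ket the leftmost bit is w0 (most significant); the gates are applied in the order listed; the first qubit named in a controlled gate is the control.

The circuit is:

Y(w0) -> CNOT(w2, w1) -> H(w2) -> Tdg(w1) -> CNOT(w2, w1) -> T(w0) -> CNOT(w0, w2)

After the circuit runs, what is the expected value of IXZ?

The expectation value of IXZ is 0.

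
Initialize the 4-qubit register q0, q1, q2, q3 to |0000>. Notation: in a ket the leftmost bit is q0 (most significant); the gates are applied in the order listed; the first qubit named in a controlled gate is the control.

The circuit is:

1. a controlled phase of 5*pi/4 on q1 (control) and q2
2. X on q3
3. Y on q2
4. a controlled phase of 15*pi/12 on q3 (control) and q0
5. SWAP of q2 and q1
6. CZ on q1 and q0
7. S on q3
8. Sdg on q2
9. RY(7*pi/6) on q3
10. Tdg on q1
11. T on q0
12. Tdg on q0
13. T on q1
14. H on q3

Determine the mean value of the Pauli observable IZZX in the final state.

The expectation value of IZZX is -sqrt(3)/2. Key observation: steps 10-13 multiply out to the identity, so the circuit reduces to the remaining gates.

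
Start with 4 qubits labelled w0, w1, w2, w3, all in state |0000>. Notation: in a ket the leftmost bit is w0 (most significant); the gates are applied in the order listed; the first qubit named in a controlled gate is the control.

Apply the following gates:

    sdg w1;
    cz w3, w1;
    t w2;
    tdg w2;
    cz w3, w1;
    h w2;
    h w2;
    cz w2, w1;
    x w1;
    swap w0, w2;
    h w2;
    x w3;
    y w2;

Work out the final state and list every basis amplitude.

After the circuit, the state carries amplitude -sqrt(2)*I/2 on |0101>, sqrt(2)*I/2 on |0111>, and 0 on every other basis state. Key observation: gates 2-5 undo each other exactly, leaving only the rest of the circuit to track.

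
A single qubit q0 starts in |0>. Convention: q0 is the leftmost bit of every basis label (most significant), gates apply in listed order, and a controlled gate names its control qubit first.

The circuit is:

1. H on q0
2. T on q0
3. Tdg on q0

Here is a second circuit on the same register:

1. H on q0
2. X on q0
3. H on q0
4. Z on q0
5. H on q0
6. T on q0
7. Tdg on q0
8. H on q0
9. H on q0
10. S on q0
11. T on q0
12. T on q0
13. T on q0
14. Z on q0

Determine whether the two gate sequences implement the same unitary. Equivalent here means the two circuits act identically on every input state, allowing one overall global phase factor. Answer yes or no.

No — the two circuits implement different unitaries, even allowing a global phase.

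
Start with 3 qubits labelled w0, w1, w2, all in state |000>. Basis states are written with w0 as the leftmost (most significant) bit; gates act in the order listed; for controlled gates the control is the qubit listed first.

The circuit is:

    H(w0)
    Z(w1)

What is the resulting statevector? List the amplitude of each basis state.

The resulting statevector has amplitude sqrt(2)/2 on |000>, sqrt(2)/2 on |100>, and 0 on every other basis state.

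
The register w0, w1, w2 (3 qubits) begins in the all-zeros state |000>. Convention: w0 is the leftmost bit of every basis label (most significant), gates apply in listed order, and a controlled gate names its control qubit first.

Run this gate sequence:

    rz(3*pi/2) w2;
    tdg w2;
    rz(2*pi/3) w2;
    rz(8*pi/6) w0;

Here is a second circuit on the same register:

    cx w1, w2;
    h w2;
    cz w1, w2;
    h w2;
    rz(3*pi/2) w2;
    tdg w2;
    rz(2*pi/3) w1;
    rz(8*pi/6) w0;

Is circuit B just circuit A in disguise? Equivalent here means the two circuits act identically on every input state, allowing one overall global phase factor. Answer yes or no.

No, they are not equivalent — no single phase factor reconciles the two unitaries.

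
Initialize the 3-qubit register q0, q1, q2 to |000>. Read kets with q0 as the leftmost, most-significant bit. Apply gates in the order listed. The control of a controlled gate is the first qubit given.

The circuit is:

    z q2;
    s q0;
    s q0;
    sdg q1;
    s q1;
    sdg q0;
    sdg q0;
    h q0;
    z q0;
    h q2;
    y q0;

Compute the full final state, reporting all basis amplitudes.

The resulting statevector has amplitude I/2 on |000>, I/2 on |001>, 0 on |010>, 0 on |011>, I/2 on |100>, I/2 on |101>, 0 on |110>, 0 on |111>. Key observation: gates 2-7 undo each other exactly, leaving only the rest of the circuit to track.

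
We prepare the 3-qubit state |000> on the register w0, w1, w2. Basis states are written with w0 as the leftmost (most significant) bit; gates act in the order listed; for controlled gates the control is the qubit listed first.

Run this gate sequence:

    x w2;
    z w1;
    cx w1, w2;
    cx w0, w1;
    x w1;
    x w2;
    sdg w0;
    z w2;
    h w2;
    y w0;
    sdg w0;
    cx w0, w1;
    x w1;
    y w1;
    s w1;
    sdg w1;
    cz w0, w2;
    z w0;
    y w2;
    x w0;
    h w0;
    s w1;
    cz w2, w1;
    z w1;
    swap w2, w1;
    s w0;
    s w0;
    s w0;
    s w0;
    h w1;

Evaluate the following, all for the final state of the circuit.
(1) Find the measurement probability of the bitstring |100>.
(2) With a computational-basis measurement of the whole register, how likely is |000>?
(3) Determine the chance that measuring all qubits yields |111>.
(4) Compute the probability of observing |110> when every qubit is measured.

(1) A full measurement returns |100> with probability 1/2. Key observation: the block from step 26 through step 29 cancels to the identity and can be dropped.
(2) Outcome |000> occurs with probability 1/2.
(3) Outcome |111> occurs with probability 0.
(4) A full measurement returns |110> with probability 0.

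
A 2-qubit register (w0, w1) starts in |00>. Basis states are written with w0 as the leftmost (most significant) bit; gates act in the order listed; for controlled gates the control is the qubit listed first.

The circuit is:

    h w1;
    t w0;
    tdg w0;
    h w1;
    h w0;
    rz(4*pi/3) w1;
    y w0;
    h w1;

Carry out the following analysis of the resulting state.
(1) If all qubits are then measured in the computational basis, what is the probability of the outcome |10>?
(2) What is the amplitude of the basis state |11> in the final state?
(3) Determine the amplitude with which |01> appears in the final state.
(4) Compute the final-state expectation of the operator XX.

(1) The probability of measuring |10> is 1/4.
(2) The amplitude on |11> is -exp(5*I*pi/6)/2.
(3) The amplitude on |01> is exp(5*I*pi/6)/2.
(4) The expectation value of XX is -1.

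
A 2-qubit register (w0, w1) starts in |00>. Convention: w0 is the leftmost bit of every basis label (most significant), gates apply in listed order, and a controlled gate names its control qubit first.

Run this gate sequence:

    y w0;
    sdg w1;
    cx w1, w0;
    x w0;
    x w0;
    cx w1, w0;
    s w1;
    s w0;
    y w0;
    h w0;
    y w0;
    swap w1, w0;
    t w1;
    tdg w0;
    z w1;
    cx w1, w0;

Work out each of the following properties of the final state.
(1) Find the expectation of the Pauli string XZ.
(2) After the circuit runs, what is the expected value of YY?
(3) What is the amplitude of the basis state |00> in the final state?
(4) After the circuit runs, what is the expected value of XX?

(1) The expectation value of XZ is 0. Key observation: steps 2-7 multiply out to the identity, so the circuit reduces to the remaining gates.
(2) In the final state, YY has expectation -sqrt(2)/2.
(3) The amplitude on |00> is sqrt(2)/2.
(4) The observable XX averages to sqrt(2)/2.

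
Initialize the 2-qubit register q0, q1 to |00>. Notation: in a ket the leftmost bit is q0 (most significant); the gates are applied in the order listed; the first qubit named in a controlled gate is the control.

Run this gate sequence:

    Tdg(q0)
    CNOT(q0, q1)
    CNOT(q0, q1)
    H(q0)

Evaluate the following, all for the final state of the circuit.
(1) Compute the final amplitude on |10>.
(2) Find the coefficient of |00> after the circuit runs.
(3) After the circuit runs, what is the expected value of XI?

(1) The amplitude on |10> is sqrt(2)/2. Key observation: steps 2-3 multiply out to the identity, so the circuit reduces to the remaining gates.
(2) The amplitude on |00> is sqrt(2)/2.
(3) The observable XI averages to 1.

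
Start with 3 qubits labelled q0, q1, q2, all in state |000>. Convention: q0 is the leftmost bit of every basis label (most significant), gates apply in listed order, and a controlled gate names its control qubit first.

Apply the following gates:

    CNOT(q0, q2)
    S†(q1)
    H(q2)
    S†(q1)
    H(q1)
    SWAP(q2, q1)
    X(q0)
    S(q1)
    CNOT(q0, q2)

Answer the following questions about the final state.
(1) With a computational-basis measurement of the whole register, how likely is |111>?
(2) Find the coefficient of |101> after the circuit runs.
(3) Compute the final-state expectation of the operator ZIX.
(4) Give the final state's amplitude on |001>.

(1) The probability of measuring |111> is 1/4.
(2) |101> carries amplitude 1/2 in the final state.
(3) The expectation value of ZIX is -1.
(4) The final state's coefficient on |001> equals 0.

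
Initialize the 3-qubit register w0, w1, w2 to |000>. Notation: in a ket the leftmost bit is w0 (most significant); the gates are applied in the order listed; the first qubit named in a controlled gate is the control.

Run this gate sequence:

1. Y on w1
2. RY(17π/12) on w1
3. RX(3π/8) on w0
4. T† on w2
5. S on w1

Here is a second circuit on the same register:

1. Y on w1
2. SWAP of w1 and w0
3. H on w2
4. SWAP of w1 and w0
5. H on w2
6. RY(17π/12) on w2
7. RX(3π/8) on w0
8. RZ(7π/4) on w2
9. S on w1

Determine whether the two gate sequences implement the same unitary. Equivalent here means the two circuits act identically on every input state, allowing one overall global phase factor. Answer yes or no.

No — the two circuits implement different unitaries, even allowing a global phase.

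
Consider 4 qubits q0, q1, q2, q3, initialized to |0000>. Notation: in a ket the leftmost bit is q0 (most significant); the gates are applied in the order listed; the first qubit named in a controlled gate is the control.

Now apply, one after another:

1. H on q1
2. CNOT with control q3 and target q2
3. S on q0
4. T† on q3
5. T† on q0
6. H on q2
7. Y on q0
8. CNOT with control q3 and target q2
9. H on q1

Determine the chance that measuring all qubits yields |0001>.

The probability of measuring |0001> is 0.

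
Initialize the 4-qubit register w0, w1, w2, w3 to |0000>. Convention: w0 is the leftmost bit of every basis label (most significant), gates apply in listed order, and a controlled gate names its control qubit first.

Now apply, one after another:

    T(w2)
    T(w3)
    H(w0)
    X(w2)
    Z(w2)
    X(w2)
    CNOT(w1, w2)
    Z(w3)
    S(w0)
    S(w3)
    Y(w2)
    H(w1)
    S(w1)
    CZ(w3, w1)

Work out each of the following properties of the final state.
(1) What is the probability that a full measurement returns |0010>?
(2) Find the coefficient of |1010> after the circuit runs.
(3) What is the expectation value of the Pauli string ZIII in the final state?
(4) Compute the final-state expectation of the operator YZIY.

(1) A full measurement returns |0010> with probability 1/4.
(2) The amplitude on |1010> is 1/2.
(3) In the final state, ZIII has expectation 0.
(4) In the final state, YZIY has expectation 0.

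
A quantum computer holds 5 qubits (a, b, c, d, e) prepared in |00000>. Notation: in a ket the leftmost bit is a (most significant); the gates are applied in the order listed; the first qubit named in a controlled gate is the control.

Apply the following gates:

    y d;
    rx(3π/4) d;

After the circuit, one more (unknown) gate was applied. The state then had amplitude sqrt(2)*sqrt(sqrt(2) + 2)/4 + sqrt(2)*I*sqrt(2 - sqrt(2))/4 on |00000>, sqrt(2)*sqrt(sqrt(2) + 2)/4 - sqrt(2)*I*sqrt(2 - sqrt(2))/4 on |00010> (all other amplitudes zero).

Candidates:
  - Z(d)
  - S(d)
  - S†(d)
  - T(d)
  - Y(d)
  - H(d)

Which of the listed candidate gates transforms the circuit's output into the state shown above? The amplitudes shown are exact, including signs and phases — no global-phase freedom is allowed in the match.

The applied gate was H(d).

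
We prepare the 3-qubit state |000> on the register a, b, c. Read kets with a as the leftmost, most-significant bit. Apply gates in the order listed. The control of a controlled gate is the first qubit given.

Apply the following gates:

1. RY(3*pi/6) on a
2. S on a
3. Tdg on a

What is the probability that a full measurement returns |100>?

The probability of measuring |100> is 1/2.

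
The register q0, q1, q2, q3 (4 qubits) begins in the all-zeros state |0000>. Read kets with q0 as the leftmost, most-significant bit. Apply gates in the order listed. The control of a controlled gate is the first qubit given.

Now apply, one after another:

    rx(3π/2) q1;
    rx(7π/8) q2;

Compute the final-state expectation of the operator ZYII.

The expectation value of ZYII is 1.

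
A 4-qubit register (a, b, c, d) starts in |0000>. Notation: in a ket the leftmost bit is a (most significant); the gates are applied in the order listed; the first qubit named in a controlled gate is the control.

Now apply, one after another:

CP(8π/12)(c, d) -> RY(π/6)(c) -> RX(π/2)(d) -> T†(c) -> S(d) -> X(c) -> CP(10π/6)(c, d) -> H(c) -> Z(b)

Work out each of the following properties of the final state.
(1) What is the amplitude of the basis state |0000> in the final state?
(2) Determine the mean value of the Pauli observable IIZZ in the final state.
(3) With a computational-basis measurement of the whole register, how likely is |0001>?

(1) |0000> carries amplitude (-sqrt(6) + sqrt(2) - (sqrt(2) + sqrt(6))*exp(I*pi/4))*exp(3*I*pi/4)/8 in the final state.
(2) In the final state, IIZZ has expectation -sqrt(6)/16 + sqrt(2)/16.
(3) The probability of measuring |0001> is sqrt(2)/32 + sqrt(6)/32 + 1/4.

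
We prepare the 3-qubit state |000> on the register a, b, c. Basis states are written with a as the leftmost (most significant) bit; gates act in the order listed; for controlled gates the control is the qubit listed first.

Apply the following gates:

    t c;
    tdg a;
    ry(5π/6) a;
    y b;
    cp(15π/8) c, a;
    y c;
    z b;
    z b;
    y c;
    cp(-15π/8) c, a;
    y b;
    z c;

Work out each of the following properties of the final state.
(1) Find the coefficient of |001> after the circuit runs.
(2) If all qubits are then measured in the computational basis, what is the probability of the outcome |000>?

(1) The amplitude on |001> is 0. Key observation: gates 4-11 undo each other exactly, leaving only the rest of the circuit to track.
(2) A full measurement returns |000> with probability 1/2 - sqrt(3)/4.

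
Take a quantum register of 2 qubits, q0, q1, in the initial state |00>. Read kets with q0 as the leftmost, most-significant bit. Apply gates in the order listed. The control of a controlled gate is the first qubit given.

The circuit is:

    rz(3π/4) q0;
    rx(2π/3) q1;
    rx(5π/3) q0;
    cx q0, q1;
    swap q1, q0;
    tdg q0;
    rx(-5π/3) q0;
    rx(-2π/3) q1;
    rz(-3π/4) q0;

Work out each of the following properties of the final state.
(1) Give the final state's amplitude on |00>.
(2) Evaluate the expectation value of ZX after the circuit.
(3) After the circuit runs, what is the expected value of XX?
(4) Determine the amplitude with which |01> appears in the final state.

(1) The amplitude on |00> is 3/16 + sqrt(3)*exp(I*pi/4)/16 + 3*exp(3*I*pi/4)/16 + 3*sqrt(3)*I/16.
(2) In the final state, ZX has expectation 3/8 - 3*sqrt(2)/16.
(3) The observable XX averages to -3*sqrt(6)/16 + sqrt(3)/16.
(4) The final state's coefficient on |01> equals 3/16 - 3*sqrt(3)*exp(I*pi/4)/16 - exp(3*I*pi/4)/16 + 3*sqrt(3)*I/16.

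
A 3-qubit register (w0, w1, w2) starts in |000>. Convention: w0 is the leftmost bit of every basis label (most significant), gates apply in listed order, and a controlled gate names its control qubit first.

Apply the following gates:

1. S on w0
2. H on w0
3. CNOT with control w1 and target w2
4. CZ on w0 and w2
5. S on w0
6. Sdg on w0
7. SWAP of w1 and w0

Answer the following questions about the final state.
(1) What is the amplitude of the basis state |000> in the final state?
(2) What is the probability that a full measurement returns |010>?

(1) The final state's coefficient on |000> equals sqrt(2)/2.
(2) A full measurement returns |010> with probability 1/2.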